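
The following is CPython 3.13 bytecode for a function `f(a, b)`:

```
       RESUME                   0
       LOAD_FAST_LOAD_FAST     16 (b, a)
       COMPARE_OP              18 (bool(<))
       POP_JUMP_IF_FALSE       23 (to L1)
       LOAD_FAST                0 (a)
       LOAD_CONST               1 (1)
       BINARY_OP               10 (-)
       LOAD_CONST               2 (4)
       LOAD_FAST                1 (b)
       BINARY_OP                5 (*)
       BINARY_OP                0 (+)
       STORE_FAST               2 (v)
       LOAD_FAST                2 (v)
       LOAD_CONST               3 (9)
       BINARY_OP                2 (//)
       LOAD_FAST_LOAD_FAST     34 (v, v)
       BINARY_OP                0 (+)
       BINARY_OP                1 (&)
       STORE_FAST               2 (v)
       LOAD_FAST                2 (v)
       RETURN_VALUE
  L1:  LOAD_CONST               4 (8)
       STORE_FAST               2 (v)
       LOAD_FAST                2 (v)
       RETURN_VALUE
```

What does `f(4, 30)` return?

LOAD_FAST_LOAD_FAST b,a → push 30,4. Stack: [30, 4]
COMPARE_OP bool(<) → 30 vs 4 = False. Stack: [False]
POP_JUMP_IF_FALSE → pop False; jump. Stack: []
LOAD_CONST → push 8. Stack: [8]
STORE_FAST v → v=8. Stack: []
LOAD_FAST v → push 8. Stack: [8]
RETURN_VALUE → return 8.

8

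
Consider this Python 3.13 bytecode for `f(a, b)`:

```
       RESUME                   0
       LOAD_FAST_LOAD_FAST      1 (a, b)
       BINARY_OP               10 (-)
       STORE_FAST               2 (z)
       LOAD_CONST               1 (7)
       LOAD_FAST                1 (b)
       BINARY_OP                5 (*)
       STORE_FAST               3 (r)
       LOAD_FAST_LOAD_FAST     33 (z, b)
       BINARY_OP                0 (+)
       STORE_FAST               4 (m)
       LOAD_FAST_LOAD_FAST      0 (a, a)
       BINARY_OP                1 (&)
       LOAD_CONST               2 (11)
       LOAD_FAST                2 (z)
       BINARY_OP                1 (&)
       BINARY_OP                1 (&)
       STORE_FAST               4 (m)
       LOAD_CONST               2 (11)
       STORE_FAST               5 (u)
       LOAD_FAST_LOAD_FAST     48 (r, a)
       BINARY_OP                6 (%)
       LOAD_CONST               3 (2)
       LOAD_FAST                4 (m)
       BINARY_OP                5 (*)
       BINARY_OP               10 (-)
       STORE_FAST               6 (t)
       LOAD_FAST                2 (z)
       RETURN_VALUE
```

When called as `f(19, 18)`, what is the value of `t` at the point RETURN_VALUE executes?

LOAD_FAST_LOAD_FAST a,b → push 19,18. Stack: [19, 18]
BINARY_OP - → 19 - 18 = 1. Stack: [1]
STORE_FAST z → z=1. Stack: []
LOAD_CONST → push 7. Stack: [7]
LOAD_FAST b → push 18. Stack: [7, 18]
BINARY_OP * → 7 * 18 = 126. Stack: [126]
STORE_FAST r → r=126. Stack: []
LOAD_FAST_LOAD_FAST z,b → push 1,18. Stack: [1, 18]
BINARY_OP + → 1 + 18 = 19. Stack: [19]
STORE_FAST m → m=19. Stack: []
LOAD_FAST_LOAD_FAST a,a → push 19,19. Stack: [19, 19]
BINARY_OP & → 19 & 19 = 19. Stack: [19]
LOAD_CONST → push 11. Stack: [19, 11]
LOAD_FAST z → push 1. Stack: [19, 11, 1]
BINARY_OP & → 11 & 1 = 1. Stack: [19, 1]
BINARY_OP & → 19 & 1 = 1. Stack: [1]
STORE_FAST m → m=1. Stack: []
LOAD_CONST → push 11. Stack: [11]
STORE_FAST u → u=11. Stack: []
LOAD_FAST_LOAD_FAST r,a → push 126,19. Stack: [126, 19]
BINARY_OP % → 126 % 19 = 12. Stack: [12]
LOAD_CONST → push 2. Stack: [12, 2]
LOAD_FAST m → push 1. Stack: [12, 2, 1]
BINARY_OP * → 2 * 1 = 2. Stack: [12, 2]
BINARY_OP - → 12 - 2 = 10. Stack: [10]
STORE_FAST t → t=10. Stack: []
LOAD_FAST z → push 1. Stack: [1]
RETURN_VALUE → return 1.

10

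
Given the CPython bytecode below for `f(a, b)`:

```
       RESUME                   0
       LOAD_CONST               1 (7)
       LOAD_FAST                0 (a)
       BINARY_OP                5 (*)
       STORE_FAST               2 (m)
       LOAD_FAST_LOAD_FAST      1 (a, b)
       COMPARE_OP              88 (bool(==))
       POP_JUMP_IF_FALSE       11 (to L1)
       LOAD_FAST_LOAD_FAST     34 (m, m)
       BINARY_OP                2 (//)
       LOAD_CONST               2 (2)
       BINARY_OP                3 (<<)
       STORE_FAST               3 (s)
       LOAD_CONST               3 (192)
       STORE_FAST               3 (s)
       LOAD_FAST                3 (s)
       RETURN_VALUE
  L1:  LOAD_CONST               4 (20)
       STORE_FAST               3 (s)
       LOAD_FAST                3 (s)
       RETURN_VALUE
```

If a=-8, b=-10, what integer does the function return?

20

LOAD_CONST → push 7. Stack: [7]
LOAD_FAST a → push -8. Stack: [7, -8]
BINARY_OP * → 7 * -8 = -56. Stack: [-56]
STORE_FAST m → m=-56. Stack: []
LOAD_FAST_LOAD_FAST a,b → push -8,-10. Stack: [-8, -10]
COMPARE_OP bool(==) → -8 vs -10 = False. Stack: [False]
POP_JUMP_IF_FALSE → pop False; jump. Stack: []
LOAD_CONST → push 20. Stack: [20]
STORE_FAST s → s=20. Stack: []
LOAD_FAST s → push 20. Stack: [20]
RETURN_VALUE → return 20.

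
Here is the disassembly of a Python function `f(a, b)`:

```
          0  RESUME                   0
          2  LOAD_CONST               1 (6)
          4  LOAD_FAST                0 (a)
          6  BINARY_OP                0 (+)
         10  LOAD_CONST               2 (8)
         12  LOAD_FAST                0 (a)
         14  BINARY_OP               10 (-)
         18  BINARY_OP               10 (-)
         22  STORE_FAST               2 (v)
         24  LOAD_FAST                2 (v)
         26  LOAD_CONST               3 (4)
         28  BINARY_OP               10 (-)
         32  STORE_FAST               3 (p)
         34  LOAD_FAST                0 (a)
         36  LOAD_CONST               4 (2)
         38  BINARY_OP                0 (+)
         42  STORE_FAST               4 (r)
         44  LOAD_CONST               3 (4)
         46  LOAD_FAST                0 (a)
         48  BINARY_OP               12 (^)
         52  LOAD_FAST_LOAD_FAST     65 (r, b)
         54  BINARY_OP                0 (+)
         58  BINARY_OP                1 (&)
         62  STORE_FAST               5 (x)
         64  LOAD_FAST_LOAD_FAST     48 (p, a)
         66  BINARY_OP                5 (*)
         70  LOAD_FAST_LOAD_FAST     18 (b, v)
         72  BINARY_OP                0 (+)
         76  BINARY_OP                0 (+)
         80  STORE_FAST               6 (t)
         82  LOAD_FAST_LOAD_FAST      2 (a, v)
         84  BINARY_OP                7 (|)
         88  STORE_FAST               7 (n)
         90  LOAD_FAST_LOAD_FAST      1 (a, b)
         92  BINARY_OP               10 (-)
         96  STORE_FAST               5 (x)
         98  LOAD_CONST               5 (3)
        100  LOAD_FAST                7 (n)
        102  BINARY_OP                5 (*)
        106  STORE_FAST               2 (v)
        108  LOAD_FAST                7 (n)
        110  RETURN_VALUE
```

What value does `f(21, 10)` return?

LOAD_CONST → push 6. Stack: [6]
LOAD_FAST a → push 21. Stack: [6, 21]
BINARY_OP + → 6 + 21 = 27. Stack: [27]
LOAD_CONST → push 8. Stack: [27, 8]
LOAD_FAST a → push 21. Stack: [27, 8, 21]
BINARY_OP - → 8 - 21 = -13. Stack: [27, -13]
BINARY_OP - → 27 - -13 = 40. Stack: [40]
STORE_FAST v → v=40. Stack: []
LOAD_FAST v → push 40. Stack: [40]
LOAD_CONST → push 4. Stack: [40, 4]
BINARY_OP - → 40 - 4 = 36. Stack: [36]
STORE_FAST p → p=36. Stack: []
LOAD_FAST a → push 21. Stack: [21]
LOAD_CONST → push 2. Stack: [21, 2]
BINARY_OP + → 21 + 2 = 23. Stack: [23]
STORE_FAST r → r=23. Stack: []
LOAD_CONST → push 4. Stack: [4]
LOAD_FAST a → push 21. Stack: [4, 21]
BINARY_OP ^ → 4 ^ 21 = 17. Stack: [17]
LOAD_FAST_LOAD_FAST r,b → push 23,10. Stack: [17, 23, 10]
BINARY_OP + → 23 + 10 = 33. Stack: [17, 33]
BINARY_OP & → 17 & 33 = 1. Stack: [1]
STORE_FAST x → x=1. Stack: []
LOAD_FAST_LOAD_FAST p,a → push 36,21. Stack: [36, 21]
BINARY_OP * → 36 * 21 = 756. Stack: [756]
LOAD_FAST_LOAD_FAST b,v → push 10,40. Stack: [756, 10, 40]
BINARY_OP + → 10 + 40 = 50. Stack: [756, 50]
BINARY_OP + → 756 + 50 = 806. Stack: [806]
STORE_FAST t → t=806. Stack: []
LOAD_FAST_LOAD_FAST a,v → push 21,40. Stack: [21, 40]
BINARY_OP | → 21 | 40 = 61. Stack: [61]
STORE_FAST n → n=61. Stack: []
LOAD_FAST_LOAD_FAST a,b → push 21,10. Stack: [21, 10]
BINARY_OP - → 21 - 10 = 11. Stack: [11]
STORE_FAST x → x=11. Stack: []
LOAD_CONST → push 3. Stack: [3]
LOAD_FAST n → push 61. Stack: [3, 61]
BINARY_OP * → 3 * 61 = 183. Stack: [183]
STORE_FAST v → v=183. Stack: []
LOAD_FAST n → push 61. Stack: [61]
RETURN_VALUE → return 61.

61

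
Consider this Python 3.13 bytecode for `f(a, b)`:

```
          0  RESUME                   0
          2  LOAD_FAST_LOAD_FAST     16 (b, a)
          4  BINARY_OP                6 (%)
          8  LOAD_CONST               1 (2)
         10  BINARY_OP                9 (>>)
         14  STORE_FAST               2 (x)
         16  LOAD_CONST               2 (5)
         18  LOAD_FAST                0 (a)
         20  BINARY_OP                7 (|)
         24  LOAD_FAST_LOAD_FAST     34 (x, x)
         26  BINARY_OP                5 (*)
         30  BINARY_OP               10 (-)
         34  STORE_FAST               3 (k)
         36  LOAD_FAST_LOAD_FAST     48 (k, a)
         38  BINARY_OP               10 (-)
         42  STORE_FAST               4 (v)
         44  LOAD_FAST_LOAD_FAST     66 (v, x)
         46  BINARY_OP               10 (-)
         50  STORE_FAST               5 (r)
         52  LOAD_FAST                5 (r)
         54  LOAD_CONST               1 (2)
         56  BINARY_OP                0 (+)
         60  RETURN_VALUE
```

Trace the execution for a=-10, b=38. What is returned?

3

LOAD_FAST_LOAD_FAST b,a → push 38,-10. Stack: [38, -10]
BINARY_OP % → 38 % -10 = -2. Stack: [-2]
LOAD_CONST → push 2. Stack: [-2, 2]
BINARY_OP >> → -2 >> 2 = -1. Stack: [-1]
STORE_FAST x → x=-1. Stack: []
LOAD_CONST → push 5. Stack: [5]
LOAD_FAST a → push -10. Stack: [5, -10]
BINARY_OP | → 5 | -10 = -9. Stack: [-9]
LOAD_FAST_LOAD_FAST x,x → push -1,-1. Stack: [-9, -1, -1]
BINARY_OP * → -1 * -1 = 1. Stack: [-9, 1]
BINARY_OP - → -9 - 1 = -10. Stack: [-10]
STORE_FAST k → k=-10. Stack: []
LOAD_FAST_LOAD_FAST k,a → push -10,-10. Stack: [-10, -10]
BINARY_OP - → -10 - -10 = 0. Stack: [0]
STORE_FAST v → v=0. Stack: []
LOAD_FAST_LOAD_FAST v,x → push 0,-1. Stack: [0, -1]
BINARY_OP - → 0 - -1 = 1. Stack: [1]
STORE_FAST r → r=1. Stack: []
LOAD_FAST r → push 1. Stack: [1]
LOAD_CONST → push 2. Stack: [1, 2]
BINARY_OP + → 1 + 2 = 3. Stack: [3]
RETURN_VALUE → return 3.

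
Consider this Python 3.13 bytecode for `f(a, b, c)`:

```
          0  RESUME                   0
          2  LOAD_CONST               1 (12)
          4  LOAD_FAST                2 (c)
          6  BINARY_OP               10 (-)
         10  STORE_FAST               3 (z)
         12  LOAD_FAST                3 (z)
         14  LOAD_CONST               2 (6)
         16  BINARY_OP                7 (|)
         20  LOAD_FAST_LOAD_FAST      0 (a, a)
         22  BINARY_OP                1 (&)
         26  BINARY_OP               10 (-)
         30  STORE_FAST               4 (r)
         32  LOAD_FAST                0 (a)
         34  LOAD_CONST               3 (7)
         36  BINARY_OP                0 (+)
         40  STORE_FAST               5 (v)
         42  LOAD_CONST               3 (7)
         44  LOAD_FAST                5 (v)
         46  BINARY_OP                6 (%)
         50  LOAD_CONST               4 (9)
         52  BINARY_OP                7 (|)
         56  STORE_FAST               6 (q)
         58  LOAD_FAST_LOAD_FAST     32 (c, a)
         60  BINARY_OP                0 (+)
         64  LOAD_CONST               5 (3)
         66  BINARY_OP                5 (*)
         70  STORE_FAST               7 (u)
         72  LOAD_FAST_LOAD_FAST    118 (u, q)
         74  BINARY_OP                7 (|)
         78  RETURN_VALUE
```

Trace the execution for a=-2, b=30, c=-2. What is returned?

-1

LOAD_CONST → push 12. Stack: [12]
LOAD_FAST c → push -2. Stack: [12, -2]
BINARY_OP - → 12 - -2 = 14. Stack: [14]
STORE_FAST z → z=14. Stack: []
LOAD_FAST z → push 14. Stack: [14]
LOAD_CONST → push 6. Stack: [14, 6]
BINARY_OP | → 14 | 6 = 14. Stack: [14]
LOAD_FAST_LOAD_FAST a,a → push -2,-2. Stack: [14, -2, -2]
BINARY_OP & → -2 & -2 = -2. Stack: [14, -2]
BINARY_OP - → 14 - -2 = 16. Stack: [16]
STORE_FAST r → r=16. Stack: []
LOAD_FAST a → push -2. Stack: [-2]
LOAD_CONST → push 7. Stack: [-2, 7]
BINARY_OP + → -2 + 7 = 5. Stack: [5]
STORE_FAST v → v=5. Stack: []
LOAD_CONST → push 7. Stack: [7]
LOAD_FAST v → push 5. Stack: [7, 5]
BINARY_OP % → 7 % 5 = 2. Stack: [2]
LOAD_CONST → push 9. Stack: [2, 9]
BINARY_OP | → 2 | 9 = 11. Stack: [11]
STORE_FAST q → q=11. Stack: []
LOAD_FAST_LOAD_FAST c,a → push -2,-2. Stack: [-2, -2]
BINARY_OP + → -2 + -2 = -4. Stack: [-4]
LOAD_CONST → push 3. Stack: [-4, 3]
BINARY_OP * → -4 * 3 = -12. Stack: [-12]
STORE_FAST u → u=-12. Stack: []
LOAD_FAST_LOAD_FAST u,q → push -12,11. Stack: [-12, 11]
BINARY_OP | → -12 | 11 = -1. Stack: [-1]
RETURN_VALUE → return -1.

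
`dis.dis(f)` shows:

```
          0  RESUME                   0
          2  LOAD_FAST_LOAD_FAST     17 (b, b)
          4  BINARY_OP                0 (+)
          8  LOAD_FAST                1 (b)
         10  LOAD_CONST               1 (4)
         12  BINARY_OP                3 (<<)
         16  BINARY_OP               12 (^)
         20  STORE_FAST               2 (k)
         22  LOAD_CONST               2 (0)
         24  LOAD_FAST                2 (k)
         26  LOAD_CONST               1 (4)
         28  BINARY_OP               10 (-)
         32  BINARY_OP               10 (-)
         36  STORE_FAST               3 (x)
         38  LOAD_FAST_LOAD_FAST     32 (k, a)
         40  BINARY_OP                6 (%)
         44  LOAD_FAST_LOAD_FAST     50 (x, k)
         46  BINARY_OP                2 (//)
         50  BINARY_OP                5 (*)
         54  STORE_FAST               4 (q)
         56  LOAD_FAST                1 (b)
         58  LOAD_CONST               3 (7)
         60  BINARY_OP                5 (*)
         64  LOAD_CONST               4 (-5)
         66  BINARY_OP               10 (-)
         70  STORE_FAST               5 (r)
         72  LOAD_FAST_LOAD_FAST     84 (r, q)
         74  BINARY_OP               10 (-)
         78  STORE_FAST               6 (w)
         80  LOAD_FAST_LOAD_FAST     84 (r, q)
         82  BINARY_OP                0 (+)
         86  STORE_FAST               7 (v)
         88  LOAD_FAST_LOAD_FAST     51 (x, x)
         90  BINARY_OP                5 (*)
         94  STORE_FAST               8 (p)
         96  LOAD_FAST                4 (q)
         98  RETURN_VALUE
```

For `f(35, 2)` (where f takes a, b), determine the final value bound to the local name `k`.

36

LOAD_FAST_LOAD_FAST b,b → push 2,2. Stack: [2, 2]
BINARY_OP + → 2 + 2 = 4. Stack: [4]
LOAD_FAST b → push 2. Stack: [4, 2]
LOAD_CONST → push 4. Stack: [4, 2, 4]
BINARY_OP << → 2 << 4 = 32. Stack: [4, 32]
BINARY_OP ^ → 4 ^ 32 = 36. Stack: [36]
STORE_FAST k → k=36. Stack: []
LOAD_CONST → push 0. Stack: [0]
LOAD_FAST k → push 36. Stack: [0, 36]
LOAD_CONST → push 4. Stack: [0, 36, 4]
BINARY_OP - → 36 - 4 = 32. Stack: [0, 32]
BINARY_OP - → 0 - 32 = -32. Stack: [-32]
STORE_FAST x → x=-32. Stack: []
LOAD_FAST_LOAD_FAST k,a → push 36,35. Stack: [36, 35]
BINARY_OP % → 36 % 35 = 1. Stack: [1]
LOAD_FAST_LOAD_FAST x,k → push -32,36. Stack: [1, -32, 36]
BINARY_OP // → -32 // 36 = -1. Stack: [1, -1]
BINARY_OP * → 1 * -1 = -1. Stack: [-1]
STORE_FAST q → q=-1. Stack: []
LOAD_FAST b → push 2. Stack: [2]
LOAD_CONST → push 7. Stack: [2, 7]
BINARY_OP * → 2 * 7 = 14. Stack: [14]
LOAD_CONST → push -5. Stack: [14, -5]
BINARY_OP - → 14 - -5 = 19. Stack: [19]
STORE_FAST r → r=19. Stack: []
LOAD_FAST_LOAD_FAST r,q → push 19,-1. Stack: [19, -1]
BINARY_OP - → 19 - -1 = 20. Stack: [20]
STORE_FAST w → w=20. Stack: []
LOAD_FAST_LOAD_FAST r,q → push 19,-1. Stack: [19, -1]
BINARY_OP + → 19 + -1 = 18. Stack: [18]
STORE_FAST v → v=18. Stack: []
LOAD_FAST_LOAD_FAST x,x → push -32,-32. Stack: [-32, -32]
BINARY_OP * → -32 * -32 = 1024. Stack: [1024]
STORE_FAST p → p=1024. Stack: []
LOAD_FAST q → push -1. Stack: [-1]
RETURN_VALUE → return -1.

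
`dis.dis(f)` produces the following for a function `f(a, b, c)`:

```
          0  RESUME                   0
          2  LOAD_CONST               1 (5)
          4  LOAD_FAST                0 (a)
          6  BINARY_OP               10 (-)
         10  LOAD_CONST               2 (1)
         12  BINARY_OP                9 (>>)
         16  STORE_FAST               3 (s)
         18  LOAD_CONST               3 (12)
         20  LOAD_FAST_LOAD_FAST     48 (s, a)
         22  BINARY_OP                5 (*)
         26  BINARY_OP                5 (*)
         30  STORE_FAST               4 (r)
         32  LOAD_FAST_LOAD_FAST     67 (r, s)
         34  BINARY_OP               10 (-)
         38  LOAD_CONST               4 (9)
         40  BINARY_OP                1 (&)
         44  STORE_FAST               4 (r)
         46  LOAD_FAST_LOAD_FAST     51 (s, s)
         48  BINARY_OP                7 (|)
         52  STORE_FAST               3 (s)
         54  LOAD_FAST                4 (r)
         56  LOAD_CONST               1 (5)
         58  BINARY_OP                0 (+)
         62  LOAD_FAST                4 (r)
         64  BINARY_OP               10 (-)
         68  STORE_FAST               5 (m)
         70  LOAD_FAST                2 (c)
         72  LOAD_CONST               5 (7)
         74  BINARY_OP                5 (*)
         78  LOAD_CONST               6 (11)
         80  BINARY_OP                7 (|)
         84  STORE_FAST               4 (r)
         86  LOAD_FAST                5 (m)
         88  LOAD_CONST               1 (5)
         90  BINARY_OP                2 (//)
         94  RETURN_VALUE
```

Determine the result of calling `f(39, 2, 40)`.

1

LOAD_CONST → push 5. Stack: [5]
LOAD_FAST a → push 39. Stack: [5, 39]
BINARY_OP - → 5 - 39 = -34. Stack: [-34]
LOAD_CONST → push 1. Stack: [-34, 1]
BINARY_OP >> → -34 >> 1 = -17. Stack: [-17]
STORE_FAST s → s=-17. Stack: []
LOAD_CONST → push 12. Stack: [12]
LOAD_FAST_LOAD_FAST s,a → push -17,39. Stack: [12, -17, 39]
BINARY_OP * → -17 * 39 = -663. Stack: [12, -663]
BINARY_OP * → 12 * -663 = -7956. Stack: [-7956]
STORE_FAST r → r=-7956. Stack: []
LOAD_FAST_LOAD_FAST r,s → push -7956,-17. Stack: [-7956, -17]
BINARY_OP - → -7956 - -17 = -7939. Stack: [-7939]
LOAD_CONST → push 9. Stack: [-7939, 9]
BINARY_OP & → -7939 & 9 = 9. Stack: [9]
STORE_FAST r → r=9. Stack: []
LOAD_FAST_LOAD_FAST s,s → push -17,-17. Stack: [-17, -17]
BINARY_OP | → -17 | -17 = -17. Stack: [-17]
STORE_FAST s → s=-17. Stack: []
LOAD_FAST r → push 9. Stack: [9]
LOAD_CONST → push 5. Stack: [9, 5]
BINARY_OP + → 9 + 5 = 14. Stack: [14]
LOAD_FAST r → push 9. Stack: [14, 9]
BINARY_OP - → 14 - 9 = 5. Stack: [5]
STORE_FAST m → m=5. Stack: []
LOAD_FAST c → push 40. Stack: [40]
LOAD_CONST → push 7. Stack: [40, 7]
BINARY_OP * → 40 * 7 = 280. Stack: [280]
LOAD_CONST → push 11. Stack: [280, 11]
BINARY_OP | → 280 | 11 = 283. Stack: [283]
STORE_FAST r → r=283. Stack: []
LOAD_FAST m → push 5. Stack: [5]
LOAD_CONST → push 5. Stack: [5, 5]
BINARY_OP // → 5 // 5 = 1. Stack: [1]
RETURN_VALUE → return 1.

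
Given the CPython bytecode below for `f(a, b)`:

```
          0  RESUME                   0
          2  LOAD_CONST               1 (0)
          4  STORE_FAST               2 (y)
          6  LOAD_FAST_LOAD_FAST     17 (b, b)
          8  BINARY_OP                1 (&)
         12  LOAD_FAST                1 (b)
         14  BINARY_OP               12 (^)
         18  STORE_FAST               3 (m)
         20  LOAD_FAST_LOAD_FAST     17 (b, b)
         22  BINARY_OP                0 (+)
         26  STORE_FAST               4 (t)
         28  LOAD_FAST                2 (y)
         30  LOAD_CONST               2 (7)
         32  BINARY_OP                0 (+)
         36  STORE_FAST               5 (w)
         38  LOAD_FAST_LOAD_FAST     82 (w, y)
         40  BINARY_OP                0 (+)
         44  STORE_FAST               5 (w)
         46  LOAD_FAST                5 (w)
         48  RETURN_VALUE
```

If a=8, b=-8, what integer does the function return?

7

LOAD_CONST → push 0. Stack: [0]
STORE_FAST y → y=0. Stack: []
LOAD_FAST_LOAD_FAST b,b → push -8,-8. Stack: [-8, -8]
BINARY_OP & → -8 & -8 = -8. Stack: [-8]
LOAD_FAST b → push -8. Stack: [-8, -8]
BINARY_OP ^ → -8 ^ -8 = 0. Stack: [0]
STORE_FAST m → m=0. Stack: []
LOAD_FAST_LOAD_FAST b,b → push -8,-8. Stack: [-8, -8]
BINARY_OP + → -8 + -8 = -16. Stack: [-16]
STORE_FAST t → t=-16. Stack: []
LOAD_FAST y → push 0. Stack: [0]
LOAD_CONST → push 7. Stack: [0, 7]
BINARY_OP + → 0 + 7 = 7. Stack: [7]
STORE_FAST w → w=7. Stack: []
LOAD_FAST_LOAD_FAST w,y → push 7,0. Stack: [7, 0]
BINARY_OP + → 7 + 0 = 7. Stack: [7]
STORE_FAST w → w=7. Stack: []
LOAD_FAST w → push 7. Stack: [7]
RETURN_VALUE → return 7.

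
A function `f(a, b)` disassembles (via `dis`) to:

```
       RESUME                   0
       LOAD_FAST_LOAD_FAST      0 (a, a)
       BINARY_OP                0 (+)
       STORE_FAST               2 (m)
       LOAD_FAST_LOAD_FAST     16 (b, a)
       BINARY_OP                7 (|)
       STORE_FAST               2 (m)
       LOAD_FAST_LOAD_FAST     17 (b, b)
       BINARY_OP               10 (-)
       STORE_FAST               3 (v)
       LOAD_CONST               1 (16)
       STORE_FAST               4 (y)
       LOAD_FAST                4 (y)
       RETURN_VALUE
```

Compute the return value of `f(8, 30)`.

LOAD_FAST_LOAD_FAST a,a → push 8,8. Stack: [8, 8]
BINARY_OP + → 8 + 8 = 16. Stack: [16]
STORE_FAST m → m=16. Stack: []
LOAD_FAST_LOAD_FAST b,a → push 30,8. Stack: [30, 8]
BINARY_OP | → 30 | 8 = 30. Stack: [30]
STORE_FAST m → m=30. Stack: []
LOAD_FAST_LOAD_FAST b,b → push 30,30. Stack: [30, 30]
BINARY_OP - → 30 - 30 = 0. Stack: [0]
STORE_FAST v → v=0. Stack: []
LOAD_CONST → push 16. Stack: [16]
STORE_FAST y → y=16. Stack: []
LOAD_FAST y → push 16. Stack: [16]
RETURN_VALUE → return 16.

16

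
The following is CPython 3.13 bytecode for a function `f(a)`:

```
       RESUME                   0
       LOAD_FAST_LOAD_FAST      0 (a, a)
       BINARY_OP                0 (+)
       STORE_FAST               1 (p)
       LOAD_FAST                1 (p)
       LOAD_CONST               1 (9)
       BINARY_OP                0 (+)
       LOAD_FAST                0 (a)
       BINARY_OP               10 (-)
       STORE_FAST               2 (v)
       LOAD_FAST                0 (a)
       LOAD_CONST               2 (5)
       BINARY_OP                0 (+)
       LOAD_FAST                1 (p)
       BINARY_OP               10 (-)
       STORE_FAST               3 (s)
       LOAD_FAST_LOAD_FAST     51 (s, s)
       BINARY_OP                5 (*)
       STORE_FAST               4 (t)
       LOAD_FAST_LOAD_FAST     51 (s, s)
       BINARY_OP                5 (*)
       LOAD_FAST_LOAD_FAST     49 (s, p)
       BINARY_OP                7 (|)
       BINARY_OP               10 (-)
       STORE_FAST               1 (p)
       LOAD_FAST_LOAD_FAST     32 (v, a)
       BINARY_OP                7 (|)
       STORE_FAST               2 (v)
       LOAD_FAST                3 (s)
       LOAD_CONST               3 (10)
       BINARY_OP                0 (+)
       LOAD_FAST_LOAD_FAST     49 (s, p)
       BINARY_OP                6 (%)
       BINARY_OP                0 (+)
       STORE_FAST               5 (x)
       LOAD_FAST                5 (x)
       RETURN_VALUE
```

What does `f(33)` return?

LOAD_FAST_LOAD_FAST a,a → push 33,33. Stack: [33, 33]
BINARY_OP + → 33 + 33 = 66. Stack: [66]
STORE_FAST p → p=66. Stack: []
LOAD_FAST p → push 66. Stack: [66]
LOAD_CONST → push 9. Stack: [66, 9]
BINARY_OP + → 66 + 9 = 75. Stack: [75]
LOAD_FAST a → push 33. Stack: [75, 33]
BINARY_OP - → 75 - 33 = 42. Stack: [42]
STORE_FAST v → v=42. Stack: []
LOAD_FAST a → push 33. Stack: [33]
LOAD_CONST → push 5. Stack: [33, 5]
BINARY_OP + → 33 + 5 = 38. Stack: [38]
LOAD_FAST p → push 66. Stack: [38, 66]
BINARY_OP - → 38 - 66 = -28. Stack: [-28]
STORE_FAST s → s=-28. Stack: []
LOAD_FAST_LOAD_FAST s,s → push -28,-28. Stack: [-28, -28]
BINARY_OP * → -28 * -28 = 784. Stack: [784]
STORE_FAST t → t=784. Stack: []
LOAD_FAST_LOAD_FAST s,s → push -28,-28. Stack: [-28, -28]
BINARY_OP * → -28 * -28 = 784. Stack: [784]
LOAD_FAST_LOAD_FAST s,p → push -28,66. Stack: [784, -28, 66]
BINARY_OP | → -28 | 66 = -26. Stack: [784, -26]
BINARY_OP - → 784 - -26 = 810. Stack: [810]
STORE_FAST p → p=810. Stack: []
LOAD_FAST_LOAD_FAST v,a → push 42,33. Stack: [42, 33]
BINARY_OP | → 42 | 33 = 43. Stack: [43]
STORE_FAST v → v=43. Stack: []
LOAD_FAST s → push -28. Stack: [-28]
LOAD_CONST → push 10. Stack: [-28, 10]
BINARY_OP + → -28 + 10 = -18. Stack: [-18]
LOAD_FAST_LOAD_FAST s,p → push -28,810. Stack: [-18, -28, 810]
BINARY_OP % → -28 % 810 = 782. Stack: [-18, 782]
BINARY_OP + → -18 + 782 = 764. Stack: [764]
STORE_FAST x → x=764. Stack: []
LOAD_FAST x → push 764. Stack: [764]
RETURN_VALUE → return 764.

764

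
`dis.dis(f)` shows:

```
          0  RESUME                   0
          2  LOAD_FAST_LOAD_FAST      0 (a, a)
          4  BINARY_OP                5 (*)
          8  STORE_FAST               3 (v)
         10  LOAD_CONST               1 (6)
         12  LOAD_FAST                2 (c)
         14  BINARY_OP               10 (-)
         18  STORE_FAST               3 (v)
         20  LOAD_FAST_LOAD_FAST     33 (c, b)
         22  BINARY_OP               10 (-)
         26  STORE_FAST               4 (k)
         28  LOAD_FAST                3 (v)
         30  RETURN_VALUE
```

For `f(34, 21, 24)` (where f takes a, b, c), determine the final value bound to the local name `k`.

LOAD_FAST_LOAD_FAST a,a → push 34,34. Stack: [34, 34]
BINARY_OP * → 34 * 34 = 1156. Stack: [1156]
STORE_FAST v → v=1156. Stack: []
LOAD_CONST → push 6. Stack: [6]
LOAD_FAST c → push 24. Stack: [6, 24]
BINARY_OP - → 6 - 24 = -18. Stack: [-18]
STORE_FAST v → v=-18. Stack: []
LOAD_FAST_LOAD_FAST c,b → push 24,21. Stack: [24, 21]
BINARY_OP - → 24 - 21 = 3. Stack: [3]
STORE_FAST k → k=3. Stack: []
LOAD_FAST v → push -18. Stack: [-18]
RETURN_VALUE → return -18.

3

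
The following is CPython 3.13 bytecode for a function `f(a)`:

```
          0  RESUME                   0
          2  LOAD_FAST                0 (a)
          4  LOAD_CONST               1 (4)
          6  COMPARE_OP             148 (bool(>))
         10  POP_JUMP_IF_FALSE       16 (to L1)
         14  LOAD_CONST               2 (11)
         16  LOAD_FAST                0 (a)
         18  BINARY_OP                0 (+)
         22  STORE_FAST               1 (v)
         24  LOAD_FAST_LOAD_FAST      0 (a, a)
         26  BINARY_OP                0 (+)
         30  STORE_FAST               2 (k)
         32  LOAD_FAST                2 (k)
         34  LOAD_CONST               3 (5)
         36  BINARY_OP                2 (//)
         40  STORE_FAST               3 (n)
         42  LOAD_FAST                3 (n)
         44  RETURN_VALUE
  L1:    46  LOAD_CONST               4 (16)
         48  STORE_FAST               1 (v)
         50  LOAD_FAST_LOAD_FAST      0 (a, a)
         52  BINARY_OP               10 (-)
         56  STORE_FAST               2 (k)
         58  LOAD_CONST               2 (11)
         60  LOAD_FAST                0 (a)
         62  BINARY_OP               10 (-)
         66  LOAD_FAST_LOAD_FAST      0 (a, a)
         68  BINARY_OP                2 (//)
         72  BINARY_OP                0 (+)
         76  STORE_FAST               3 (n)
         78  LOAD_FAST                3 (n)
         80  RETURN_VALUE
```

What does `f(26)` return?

LOAD_FAST a → push 26. Stack: [26]
LOAD_CONST → push 4. Stack: [26, 4]
COMPARE_OP bool(>) → 26 vs 4 = True. Stack: [True]
POP_JUMP_IF_FALSE → pop True; no jump. Stack: []
LOAD_CONST → push 11. Stack: [11]
LOAD_FAST a → push 26. Stack: [11, 26]
BINARY_OP + → 11 + 26 = 37. Stack: [37]
STORE_FAST v → v=37. Stack: []
LOAD_FAST_LOAD_FAST a,a → push 26,26. Stack: [26, 26]
BINARY_OP + → 26 + 26 = 52. Stack: [52]
STORE_FAST k → k=52. Stack: []
LOAD_FAST k → push 52. Stack: [52]
LOAD_CONST → push 5. Stack: [52, 5]
BINARY_OP // → 52 // 5 = 10. Stack: [10]
STORE_FAST n → n=10. Stack: []
LOAD_FAST n → push 10. Stack: [10]
RETURN_VALUE → return 10.

10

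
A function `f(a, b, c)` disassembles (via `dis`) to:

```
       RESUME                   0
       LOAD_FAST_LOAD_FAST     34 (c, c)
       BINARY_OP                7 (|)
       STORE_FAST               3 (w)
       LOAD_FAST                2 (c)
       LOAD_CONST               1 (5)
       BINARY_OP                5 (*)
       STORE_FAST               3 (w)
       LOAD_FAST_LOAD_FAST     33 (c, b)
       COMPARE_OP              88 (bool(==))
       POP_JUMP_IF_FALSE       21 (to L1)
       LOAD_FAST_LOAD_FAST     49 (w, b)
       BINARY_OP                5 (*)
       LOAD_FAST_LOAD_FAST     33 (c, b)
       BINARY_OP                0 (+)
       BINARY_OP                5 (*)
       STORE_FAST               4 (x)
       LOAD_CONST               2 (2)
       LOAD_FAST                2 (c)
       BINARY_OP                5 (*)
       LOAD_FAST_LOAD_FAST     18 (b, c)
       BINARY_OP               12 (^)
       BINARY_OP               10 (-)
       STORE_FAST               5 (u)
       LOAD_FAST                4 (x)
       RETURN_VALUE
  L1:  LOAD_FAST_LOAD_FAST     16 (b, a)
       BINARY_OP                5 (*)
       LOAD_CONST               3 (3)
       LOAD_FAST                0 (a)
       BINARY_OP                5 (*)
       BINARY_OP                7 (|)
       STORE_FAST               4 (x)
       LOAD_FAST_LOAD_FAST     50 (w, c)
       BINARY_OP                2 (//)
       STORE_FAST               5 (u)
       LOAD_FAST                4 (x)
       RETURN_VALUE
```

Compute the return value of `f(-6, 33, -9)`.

-2

LOAD_FAST_LOAD_FAST c,c → push -9,-9. Stack: [-9, -9]
BINARY_OP | → -9 | -9 = -9. Stack: [-9]
STORE_FAST w → w=-9. Stack: []
LOAD_FAST c → push -9. Stack: [-9]
LOAD_CONST → push 5. Stack: [-9, 5]
BINARY_OP * → -9 * 5 = -45. Stack: [-45]
STORE_FAST w → w=-45. Stack: []
LOAD_FAST_LOAD_FAST c,b → push -9,33. Stack: [-9, 33]
COMPARE_OP bool(==) → -9 vs 33 = False. Stack: [False]
POP_JUMP_IF_FALSE → pop False; jump. Stack: []
LOAD_FAST_LOAD_FAST b,a → push 33,-6. Stack: [33, -6]
BINARY_OP * → 33 * -6 = -198. Stack: [-198]
LOAD_CONST → push 3. Stack: [-198, 3]
LOAD_FAST a → push -6. Stack: [-198, 3, -6]
BINARY_OP * → 3 * -6 = -18. Stack: [-198, -18]
BINARY_OP | → -198 | -18 = -2. Stack: [-2]
STORE_FAST x → x=-2. Stack: []
LOAD_FAST_LOAD_FAST w,c → push -45,-9. Stack: [-45, -9]
BINARY_OP // → -45 // -9 = 5. Stack: [5]
STORE_FAST u → u=5. Stack: []
LOAD_FAST x → push -2. Stack: [-2]
RETURN_VALUE → return -2.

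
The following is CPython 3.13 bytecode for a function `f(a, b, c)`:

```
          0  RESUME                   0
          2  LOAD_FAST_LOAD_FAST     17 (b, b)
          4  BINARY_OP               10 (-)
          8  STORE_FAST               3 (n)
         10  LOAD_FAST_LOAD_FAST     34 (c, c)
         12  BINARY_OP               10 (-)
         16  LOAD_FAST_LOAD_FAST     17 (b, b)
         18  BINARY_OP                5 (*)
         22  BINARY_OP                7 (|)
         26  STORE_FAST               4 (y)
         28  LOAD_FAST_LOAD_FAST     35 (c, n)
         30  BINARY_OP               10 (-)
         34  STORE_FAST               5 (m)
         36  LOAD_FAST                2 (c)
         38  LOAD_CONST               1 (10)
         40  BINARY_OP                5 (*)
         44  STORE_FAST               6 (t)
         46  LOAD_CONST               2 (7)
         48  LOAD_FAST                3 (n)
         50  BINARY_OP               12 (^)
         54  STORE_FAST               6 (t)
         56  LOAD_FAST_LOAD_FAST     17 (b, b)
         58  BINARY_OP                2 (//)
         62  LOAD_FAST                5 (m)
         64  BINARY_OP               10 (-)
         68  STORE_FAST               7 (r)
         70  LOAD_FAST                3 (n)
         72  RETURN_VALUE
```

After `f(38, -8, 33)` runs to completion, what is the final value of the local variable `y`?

LOAD_FAST_LOAD_FAST b,b → push -8,-8. Stack: [-8, -8]
BINARY_OP - → -8 - -8 = 0. Stack: [0]
STORE_FAST n → n=0. Stack: []
LOAD_FAST_LOAD_FAST c,c → push 33,33. Stack: [33, 33]
BINARY_OP - → 33 - 33 = 0. Stack: [0]
LOAD_FAST_LOAD_FAST b,b → push -8,-8. Stack: [0, -8, -8]
BINARY_OP * → -8 * -8 = 64. Stack: [0, 64]
BINARY_OP | → 0 | 64 = 64. Stack: [64]
STORE_FAST y → y=64. Stack: []
LOAD_FAST_LOAD_FAST c,n → push 33,0. Stack: [33, 0]
BINARY_OP - → 33 - 0 = 33. Stack: [33]
STORE_FAST m → m=33. Stack: []
LOAD_FAST c → push 33. Stack: [33]
LOAD_CONST → push 10. Stack: [33, 10]
BINARY_OP * → 33 * 10 = 330. Stack: [330]
STORE_FAST t → t=330. Stack: []
LOAD_CONST → push 7. Stack: [7]
LOAD_FAST n → push 0. Stack: [7, 0]
BINARY_OP ^ → 7 ^ 0 = 7. Stack: [7]
STORE_FAST t → t=7. Stack: []
LOAD_FAST_LOAD_FAST b,b → push -8,-8. Stack: [-8, -8]
BINARY_OP // → -8 // -8 = 1. Stack: [1]
LOAD_FAST m → push 33. Stack: [1, 33]
BINARY_OP - → 1 - 33 = -32. Stack: [-32]
STORE_FAST r → r=-32. Stack: []
LOAD_FAST n → push 0. Stack: [0]
RETURN_VALUE → return 0.

64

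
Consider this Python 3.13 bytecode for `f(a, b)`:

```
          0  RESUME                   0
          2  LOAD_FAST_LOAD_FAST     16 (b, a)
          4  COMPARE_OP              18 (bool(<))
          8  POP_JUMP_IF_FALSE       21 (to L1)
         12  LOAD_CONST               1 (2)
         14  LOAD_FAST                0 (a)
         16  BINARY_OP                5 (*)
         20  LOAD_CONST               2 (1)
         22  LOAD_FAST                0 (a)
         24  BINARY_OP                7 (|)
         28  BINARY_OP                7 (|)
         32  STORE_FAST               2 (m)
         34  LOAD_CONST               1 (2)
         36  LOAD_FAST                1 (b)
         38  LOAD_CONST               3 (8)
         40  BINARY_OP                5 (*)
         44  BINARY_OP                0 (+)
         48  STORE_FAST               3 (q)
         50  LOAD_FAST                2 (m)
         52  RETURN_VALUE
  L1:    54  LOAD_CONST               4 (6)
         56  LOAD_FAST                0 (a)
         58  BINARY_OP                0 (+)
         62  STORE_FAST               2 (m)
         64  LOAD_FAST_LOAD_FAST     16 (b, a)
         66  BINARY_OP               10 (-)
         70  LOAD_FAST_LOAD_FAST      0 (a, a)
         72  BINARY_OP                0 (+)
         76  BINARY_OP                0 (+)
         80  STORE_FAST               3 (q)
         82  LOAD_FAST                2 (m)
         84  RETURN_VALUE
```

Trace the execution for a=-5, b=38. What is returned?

LOAD_FAST_LOAD_FAST b,a → push 38,-5. Stack: [38, -5]
COMPARE_OP bool(<) → 38 vs -5 = False. Stack: [False]
POP_JUMP_IF_FALSE → pop False; jump. Stack: []
LOAD_CONST → push 6. Stack: [6]
LOAD_FAST a → push -5. Stack: [6, -5]
BINARY_OP + → 6 + -5 = 1. Stack: [1]
STORE_FAST m → m=1. Stack: []
LOAD_FAST_LOAD_FAST b,a → push 38,-5. Stack: [38, -5]
BINARY_OP - → 38 - -5 = 43. Stack: [43]
LOAD_FAST_LOAD_FAST a,a → push -5,-5. Stack: [43, -5, -5]
BINARY_OP + → -5 + -5 = -10. Stack: [43, -10]
BINARY_OP + → 43 + -10 = 33. Stack: [33]
STORE_FAST q → q=33. Stack: []
LOAD_FAST m → push 1. Stack: [1]
RETURN_VALUE → return 1.

1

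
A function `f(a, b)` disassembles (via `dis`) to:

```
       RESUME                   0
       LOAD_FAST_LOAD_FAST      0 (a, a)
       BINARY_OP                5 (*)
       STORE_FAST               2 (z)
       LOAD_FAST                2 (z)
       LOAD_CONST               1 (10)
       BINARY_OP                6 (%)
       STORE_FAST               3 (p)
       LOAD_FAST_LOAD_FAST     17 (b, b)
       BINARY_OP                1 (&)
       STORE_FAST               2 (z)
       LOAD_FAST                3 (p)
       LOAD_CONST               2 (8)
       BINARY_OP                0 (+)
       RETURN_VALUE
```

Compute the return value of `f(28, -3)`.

12

LOAD_FAST_LOAD_FAST a,a → push 28,28. Stack: [28, 28]
BINARY_OP * → 28 * 28 = 784. Stack: [784]
STORE_FAST z → z=784. Stack: []
LOAD_FAST z → push 784. Stack: [784]
LOAD_CONST → push 10. Stack: [784, 10]
BINARY_OP % → 784 % 10 = 4. Stack: [4]
STORE_FAST p → p=4. Stack: []
LOAD_FAST_LOAD_FAST b,b → push -3,-3. Stack: [-3, -3]
BINARY_OP & → -3 & -3 = -3. Stack: [-3]
STORE_FAST z → z=-3. Stack: []
LOAD_FAST p → push 4. Stack: [4]
LOAD_CONST → push 8. Stack: [4, 8]
BINARY_OP + → 4 + 8 = 12. Stack: [12]
RETURN_VALUE → return 12.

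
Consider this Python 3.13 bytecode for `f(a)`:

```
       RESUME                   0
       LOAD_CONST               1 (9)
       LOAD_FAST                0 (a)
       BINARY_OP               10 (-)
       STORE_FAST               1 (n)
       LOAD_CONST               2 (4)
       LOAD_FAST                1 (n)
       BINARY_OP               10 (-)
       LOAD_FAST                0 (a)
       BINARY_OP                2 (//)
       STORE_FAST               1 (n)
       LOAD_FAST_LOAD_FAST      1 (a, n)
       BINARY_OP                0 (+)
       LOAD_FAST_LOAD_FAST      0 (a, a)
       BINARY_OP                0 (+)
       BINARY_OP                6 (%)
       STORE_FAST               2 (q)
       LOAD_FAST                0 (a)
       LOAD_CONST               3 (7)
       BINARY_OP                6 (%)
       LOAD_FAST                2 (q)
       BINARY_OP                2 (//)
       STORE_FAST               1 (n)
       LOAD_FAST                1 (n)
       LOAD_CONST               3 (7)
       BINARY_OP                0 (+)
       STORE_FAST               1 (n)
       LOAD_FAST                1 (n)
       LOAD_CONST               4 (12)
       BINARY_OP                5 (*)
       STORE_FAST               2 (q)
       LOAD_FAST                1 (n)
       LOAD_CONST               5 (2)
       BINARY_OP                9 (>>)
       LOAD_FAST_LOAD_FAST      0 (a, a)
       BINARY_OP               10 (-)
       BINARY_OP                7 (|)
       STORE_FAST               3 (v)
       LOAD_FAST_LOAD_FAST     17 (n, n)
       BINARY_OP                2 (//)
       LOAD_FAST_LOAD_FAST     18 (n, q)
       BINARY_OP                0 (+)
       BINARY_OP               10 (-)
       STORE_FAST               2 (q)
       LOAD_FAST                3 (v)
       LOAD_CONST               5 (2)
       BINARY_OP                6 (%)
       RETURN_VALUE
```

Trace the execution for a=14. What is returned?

LOAD_CONST → push 9. Stack: [9]
LOAD_FAST a → push 14. Stack: [9, 14]
BINARY_OP - → 9 - 14 = -5. Stack: [-5]
STORE_FAST n → n=-5. Stack: []
LOAD_CONST → push 4. Stack: [4]
LOAD_FAST n → push -5. Stack: [4, -5]
BINARY_OP - → 4 - -5 = 9. Stack: [9]
LOAD_FAST a → push 14. Stack: [9, 14]
BINARY_OP // → 9 // 14 = 0. Stack: [0]
STORE_FAST n → n=0. Stack: []
LOAD_FAST_LOAD_FAST a,n → push 14,0. Stack: [14, 0]
BINARY_OP + → 14 + 0 = 14. Stack: [14]
LOAD_FAST_LOAD_FAST a,a → push 14,14. Stack: [14, 14, 14]
BINARY_OP + → 14 + 14 = 28. Stack: [14, 28]
BINARY_OP % → 14 % 28 = 14. Stack: [14]
STORE_FAST q → q=14. Stack: []
LOAD_FAST a → push 14. Stack: [14]
LOAD_CONST → push 7. Stack: [14, 7]
BINARY_OP % → 14 % 7 = 0. Stack: [0]
LOAD_FAST q → push 14. Stack: [0, 14]
BINARY_OP // → 0 // 14 = 0. Stack: [0]
STORE_FAST n → n=0. Stack: []
LOAD_FAST n → push 0. Stack: [0]
LOAD_CONST → push 7. Stack: [0, 7]
BINARY_OP + → 0 + 7 = 7. Stack: [7]
STORE_FAST n → n=7. Stack: []
LOAD_FAST n → push 7. Stack: [7]
LOAD_CONST → push 12. Stack: [7, 12]
BINARY_OP * → 7 * 12 = 84. Stack: [84]
STORE_FAST q → q=84. Stack: []
LOAD_FAST n → push 7. Stack: [7]
LOAD_CONST → push 2. Stack: [7, 2]
BINARY_OP >> → 7 >> 2 = 1. Stack: [1]
LOAD_FAST_LOAD_FAST a,a → push 14,14. Stack: [1, 14, 14]
BINARY_OP - → 14 - 14 = 0. Stack: [1, 0]
BINARY_OP | → 1 | 0 = 1. Stack: [1]
STORE_FAST v → v=1. Stack: []
LOAD_FAST_LOAD_FAST n,n → push 7,7. Stack: [7, 7]
BINARY_OP // → 7 // 7 = 1. Stack: [1]
LOAD_FAST_LOAD_FAST n,q → push 7,84. Stack: [1, 7, 84]
BINARY_OP + → 7 + 84 = 91. Stack: [1, 91]
BINARY_OP - → 1 - 91 = -90. Stack: [-90]
STORE_FAST q → q=-90. Stack: []
LOAD_FAST v → push 1. Stack: [1]
LOAD_CONST → push 2. Stack: [1, 2]
BINARY_OP % → 1 % 2 = 1. Stack: [1]
RETURN_VALUE → return 1.

1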